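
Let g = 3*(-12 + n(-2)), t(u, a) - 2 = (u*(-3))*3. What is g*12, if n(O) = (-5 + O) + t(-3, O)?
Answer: 360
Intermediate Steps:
t(u, a) = 2 - 9*u (t(u, a) = 2 + (u*(-3))*3 = 2 - 3*u*3 = 2 - 9*u)
n(O) = 24 + O (n(O) = (-5 + O) + (2 - 9*(-3)) = (-5 + O) + (2 + 27) = (-5 + O) + 29 = 24 + O)
g = 30 (g = 3*(-12 + (24 - 2)) = 3*(-12 + 22) = 3*10 = 30)
g*12 = 30*12 = 360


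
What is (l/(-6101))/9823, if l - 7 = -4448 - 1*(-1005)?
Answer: 3436/59930123 ≈ 5.7333e-5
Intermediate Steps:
l = -3436 (l = 7 + (-4448 - 1*(-1005)) = 7 + (-4448 + 1005) = 7 - 3443 = -3436)
(l/(-6101))/9823 = -3436/(-6101)/9823 = -3436*(-1/6101)*(1/9823) = (3436/6101)*(1/9823) = 3436/59930123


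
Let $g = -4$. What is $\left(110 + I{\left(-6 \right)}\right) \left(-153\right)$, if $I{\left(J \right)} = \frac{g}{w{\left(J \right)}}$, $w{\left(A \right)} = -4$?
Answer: $-16983$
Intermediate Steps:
$I{\left(J \right)} = 1$ ($I{\left(J \right)} = - \frac{4}{-4} = \left(-4\right) \left(- \frac{1}{4}\right) = 1$)
$\left(110 + I{\left(-6 \right)}\right) \left(-153\right) = \left(110 + 1\right) \left(-153\right) = 111 \left(-153\right) = -16983$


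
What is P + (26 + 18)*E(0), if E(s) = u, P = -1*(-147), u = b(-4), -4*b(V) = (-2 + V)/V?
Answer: 261/2 ≈ 130.50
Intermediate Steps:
b(V) = -(-2 + V)/(4*V)
u = -3/8 (u = (¼)*(2 - 1*(-4))/(-4) = (¼)*(-¼)*(2 + 4) = (¼)*(-¼)*6 = -3/8 ≈ -0.37500)
P = 147
E(s) = -3/8
P + (26 + 18)*E(0) = 147 + (26 + 18)*(-3/8) = 147 + 44*(-3/8) = 147 - 33/2 = 261/2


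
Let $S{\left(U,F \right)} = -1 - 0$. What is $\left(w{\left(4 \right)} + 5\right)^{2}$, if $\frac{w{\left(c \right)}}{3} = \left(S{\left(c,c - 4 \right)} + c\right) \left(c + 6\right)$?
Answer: $9025$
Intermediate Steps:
$S{\left(U,F \right)} = -1$ ($S{\left(U,F \right)} = -1 + 0 = -1$)
$w{\left(c \right)} = 3 \left(-1 + c\right) \left(6 + c\right)$ ($w{\left(c \right)} = 3 \left(-1 + c\right) \left(c + 6\right) = 3 \left(-1 + c\right) \left(6 + c\right)$)
$\left(w{\left(4 \right)} + 5\right)^{2} = \left(\left(-18 + 3 \cdot 4^{2} + 15 \cdot 4\right) + 5\right)^{2} = \left(\left(-18 + 3 \cdot 16 + 60\right) + 5\right)^{2} = \left(\left(-18 + 48 + 60\right) + 5\right)^{2} = \left(90 + 5\right)^{2} = 95^{2} = 9025$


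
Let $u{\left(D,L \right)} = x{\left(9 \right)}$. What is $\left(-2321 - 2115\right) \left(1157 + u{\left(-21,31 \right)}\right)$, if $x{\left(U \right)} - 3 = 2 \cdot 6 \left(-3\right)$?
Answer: $-4986064$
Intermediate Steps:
$x{\left(U \right)} = -33$ ($x{\left(U \right)} = 3 + 2 \cdot 6 \left(-3\right) = 3 + 12 \left(-3\right) = 3 - 36 = -33$)
$u{\left(D,L \right)} = -33$
$\left(-2321 - 2115\right) \left(1157 + u{\left(-21,31 \right)}\right) = \left(-2321 - 2115\right) \left(1157 - 33\right) = \left(-4436\right) 1124 = -4986064$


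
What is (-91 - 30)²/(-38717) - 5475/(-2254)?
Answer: 25567823/12466874 ≈ 2.0509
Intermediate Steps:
(-91 - 30)²/(-38717) - 5475/(-2254) = (-121)²*(-1/38717) - 5475*(-1/2254) = 14641*(-1/38717) + 5475/2254 = -14641/38717 + 5475/2254 = 25567823/12466874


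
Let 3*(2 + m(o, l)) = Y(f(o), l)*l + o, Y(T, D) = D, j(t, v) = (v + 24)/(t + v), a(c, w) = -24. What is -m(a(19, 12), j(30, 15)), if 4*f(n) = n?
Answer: 6581/675 ≈ 9.7496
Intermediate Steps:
j(t, v) = (24 + v)/(t + v)
f(n) = n/4
m(o, l) = -2 + o/3 + l**2/3 (m(o, l) = -2 + (l*l + o)/3 = -2 + (l**2 + o)/3 = -2 + (o + l**2)/3 = -2 + (o/3 + l**2/3) = -2 + o/3 + l**2/3)
-m(a(19, 12), j(30, 15)) = -(-2 + (1/3)*(-24) + ((24 + 15)/(30 + 15))**2/3) = -(-2 - 8 + (39/45)**2/3) = -(-2 - 8 + ((1/45)*39)**2/3) = -(-2 - 8 + (13/15)**2/3) = -(-2 - 8 + (1/3)*(169/225)) = -(-2 - 8 + 169/675) = -1*(-6581/675) = 6581/675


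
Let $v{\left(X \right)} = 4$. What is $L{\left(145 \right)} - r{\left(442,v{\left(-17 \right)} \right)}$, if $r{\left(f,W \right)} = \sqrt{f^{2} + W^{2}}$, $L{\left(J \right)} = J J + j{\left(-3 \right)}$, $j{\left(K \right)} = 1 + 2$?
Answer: $21028 - 2 \sqrt{48845} \approx 20586.0$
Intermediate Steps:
$j{\left(K \right)} = 3$
$L{\left(J \right)} = 3 + J^{2}$ ($L{\left(J \right)} = J J + 3 = J^{2} + 3 = 3 + J^{2}$)
$r{\left(f,W \right)} = \sqrt{W^{2} + f^{2}}$
$L{\left(145 \right)} - r{\left(442,v{\left(-17 \right)} \right)} = \left(3 + 145^{2}\right) - \sqrt{4^{2} + 442^{2}} = \left(3 + 21025\right) - \sqrt{16 + 195364} = 21028 - \sqrt{195380} = 21028 - 2 \sqrt{48845}$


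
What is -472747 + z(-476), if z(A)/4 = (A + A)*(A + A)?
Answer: 3152469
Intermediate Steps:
z(A) = 16*A² (z(A) = 4*((A + A)*(A + A)) = 4*((2*A)*(2*A)) = 4*(4*A²) = 16*A²)
-472747 + z(-476) = -472747 + 16*(-476)² = -472747 + 16*226576 = -472747 + 3625216 = 3152469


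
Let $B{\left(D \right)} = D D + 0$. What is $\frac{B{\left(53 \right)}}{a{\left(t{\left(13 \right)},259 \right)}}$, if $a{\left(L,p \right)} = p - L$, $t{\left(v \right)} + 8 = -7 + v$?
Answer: $\frac{2809}{261} \approx 10.762$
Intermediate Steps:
$t{\left(v \right)} = -15 + v$ ($t{\left(v \right)} = -8 + \left(-7 + v\right) = -15 + v$)
$B{\left(D \right)} = D^{2}$ ($B{\left(D \right)} = D^{2} + 0 = D^{2}$)
$\frac{B{\left(53 \right)}}{a{\left(t{\left(13 \right)},259 \right)}} = \frac{53^{2}}{259 - \left(-15 + 13\right)} = \frac{2809}{259 - -2} = \frac{2809}{259 + 2} = \frac{2809}{261}$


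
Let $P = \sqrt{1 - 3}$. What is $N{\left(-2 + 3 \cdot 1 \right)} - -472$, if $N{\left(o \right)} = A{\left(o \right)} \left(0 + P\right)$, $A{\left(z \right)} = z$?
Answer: $472 + i \sqrt{2} \approx 472.0 + 1.4142 i$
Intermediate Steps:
$P = i \sqrt{2}$ ($P = \sqrt{-2} = i \sqrt{2} \approx 1.4142 i$)
$N{\left(o \right)} = i o \sqrt{2}$ ($N{\left(o \right)} = o \left(0 + i \sqrt{2}\right) = o i \sqrt{2} = i o \sqrt{2}$)
$N{\left(-2 + 3 \cdot 1 \right)} - -472 = i \left(-2 + 3 \cdot 1\right) \sqrt{2} - -472 = i \left(-2 + 3\right) \sqrt{2} + 472 = i 1 \sqrt{2} + 472 = i \sqrt{2} + 472 = 472 + i \sqrt{2}$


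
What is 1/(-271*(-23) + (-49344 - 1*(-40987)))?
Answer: -1/2124 ≈ -0.00047081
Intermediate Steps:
1/(-271*(-23) + (-49344 - 1*(-40987))) = 1/(6233 + (-49344 + 40987)) = 1/(6233 - 8357) = 1/(-2124) = -1/2124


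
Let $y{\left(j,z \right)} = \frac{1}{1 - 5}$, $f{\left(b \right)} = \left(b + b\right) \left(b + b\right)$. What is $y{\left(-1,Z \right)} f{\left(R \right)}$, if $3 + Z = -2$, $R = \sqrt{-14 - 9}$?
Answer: $23$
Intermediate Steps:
$R = i \sqrt{23}$ ($R = \sqrt{-23} = i \sqrt{23} \approx 4.7958 i$)
$f{\left(b \right)} = 4 b^{2}$ ($f{\left(b \right)} = 2 b 2 b = 4 b^{2}$)
$Z = -5$ ($Z = -3 - 2 = -5$)
$y{\left(j,z \right)} = - \frac{1}{4}$ ($y{\left(j,z \right)} = \frac{1}{-4} = - \frac{1}{4}$)
$y{\left(-1,Z \right)} f{\left(R \right)} = - \frac{4 \left(i \sqrt{23}\right)^{2}}{4} = - \frac{4 \left(-23\right)}{4} = \left(- \frac{1}{4}\right) \left(-92\right) = 23$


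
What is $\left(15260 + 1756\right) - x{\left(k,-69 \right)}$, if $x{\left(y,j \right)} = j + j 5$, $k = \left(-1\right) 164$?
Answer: $17430$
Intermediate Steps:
$k = -164$
$x{\left(y,j \right)} = 6 j$ ($x{\left(y,j \right)} = j + 5 j = 6 j$)
$\left(15260 + 1756\right) - x{\left(k,-69 \right)} = \left(15260 + 1756\right) - 6 \left(-69\right) = 17016 - -414 = 17016 + 414 = 17430$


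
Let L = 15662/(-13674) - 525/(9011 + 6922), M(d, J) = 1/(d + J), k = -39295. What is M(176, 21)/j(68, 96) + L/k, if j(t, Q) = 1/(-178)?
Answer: -253971370902118/281090003287305 ≈ -0.90352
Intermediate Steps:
j(t, Q) = -1/178
M(d, J) = 1/(J + d)
L = -42786916/36311307 (L = 15662*(-1/13674) - 525/15933 = -7831/6837 - 525*1/15933 = -7831/6837 - 175/5311 = -42786916/36311307 ≈ -1.1783)
M(176, 21)/j(68, 96) + L/k = 1/((21 + 176)*(-1/178)) - 42786916/36311307/(-39295) = -178/197 - 42786916/36311307*(-1/39295) = (1/197)*(-178) + 42786916/1426852808565 = -178/197 + 42786916/1426852808565 = -253971370902118/281090003287305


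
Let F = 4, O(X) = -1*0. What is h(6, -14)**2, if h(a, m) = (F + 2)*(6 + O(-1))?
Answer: 1296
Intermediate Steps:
O(X) = 0
h(a, m) = 36 (h(a, m) = (4 + 2)*(6 + 0) = 6*6 = 36)
h(6, -14)**2 = 36**2 = 1296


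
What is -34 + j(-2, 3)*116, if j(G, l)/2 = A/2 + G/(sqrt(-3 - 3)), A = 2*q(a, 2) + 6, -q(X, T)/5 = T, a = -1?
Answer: -1658 + 232*I*sqrt(6)/3 ≈ -1658.0 + 189.43*I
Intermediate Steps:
q(X, T) = -5*T
A = -14 (A = 2*(-5*2) + 6 = 2*(-10) + 6 = -20 + 6 = -14)
j(G, l) = -14 - I*G*sqrt(6)/3 (j(G, l) = 2*(-14/2 + G/(sqrt(-3 - 3))) = 2*(-14*1/2 + G/(sqrt(-6))) = 2*(-7 + G/((I*sqrt(6)))) = 2*(-7 + G*(-I*sqrt(6)/6)) = 2*(-7 - I*G*sqrt(6)/6) = -14 - I*G*sqrt(6)/3)
-34 + j(-2, 3)*116 = -34 + (-14 - 1/3*I*(-2)*sqrt(6))*116 = -34 + (-14 + 2*I*sqrt(6)/3)*116 = -34 + (-1624 + 232*I*sqrt(6)/3) = -1658 + 232*I*sqrt(6)/3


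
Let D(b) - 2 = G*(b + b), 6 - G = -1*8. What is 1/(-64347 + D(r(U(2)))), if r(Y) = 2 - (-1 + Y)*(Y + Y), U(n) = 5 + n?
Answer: -1/66641 ≈ -1.5006e-5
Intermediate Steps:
G = 14 (G = 6 - (-1)*8 = 6 - 1*(-8) = 6 + 8 = 14)
r(Y) = 2 - 2*Y*(-1 + Y) (r(Y) = 2 - (-1 + Y)*2*Y = 2 - 2*Y*(-1 + Y))
D(b) = 2 + 28*b (D(b) = 2 + 14*(b + b) = 2 + 14*(2*b) = 2 + 28*b)
1/(-64347 + D(r(U(2)))) = 1/(-64347 + (2 + 28*(2 - 2*(5 + 2)² + 2*(5 + 2)))) = 1/(-64347 + (2 + 28*(2 - 2*7² + 2*7))) = 1/(-64347 + (2 + 28*(2 - 2*49 + 14))) = 1/(-64347 + (2 + 28*(2 - 98 + 14))) = 1/(-64347 + (2 + 28*(-82))) = 1/(-64347 + (2 - 2296)) = 1/(-64347 - 2294) = 1/(-66641) = -1/66641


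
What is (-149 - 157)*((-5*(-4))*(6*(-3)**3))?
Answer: 991440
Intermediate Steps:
(-149 - 157)*((-5*(-4))*(6*(-3)**3)) = -6120*6*(-27) = -6120*(-162) = -306*(-3240) = 991440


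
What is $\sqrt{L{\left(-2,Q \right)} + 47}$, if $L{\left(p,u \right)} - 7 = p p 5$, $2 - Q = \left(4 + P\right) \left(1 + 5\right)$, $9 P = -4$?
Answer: $\sqrt{74} \approx 8.6023$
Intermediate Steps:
$P = - \frac{4}{9}$ ($P = \frac{1}{9} \left(-4\right) = - \frac{4}{9} \approx -0.44444$)
$Q = - \frac{58}{3}$ ($Q = 2 - \left(4 - \frac{4}{9}\right) \left(1 + 5\right) = 2 - \frac{32}{9} \cdot 6 = 2 - \frac{64}{3} = - \frac{58}{3} \approx -19.333$)
$L{\left(p,u \right)} = 7 + 5 p^{2}$ ($L{\left(p,u \right)} = 7 + p p 5 = 7 + p^{2} \cdot 5 = 7 + 5 p^{2}$)
$\sqrt{L{\left(-2,Q \right)} + 47} = \sqrt{\left(7 + 5 \left(-2\right)^{2}\right) + 47} = \sqrt{\left(7 + 5 \cdot 4\right) + 47} = \sqrt{\left(7 + 20\right) + 47} = \sqrt{27 + 47} = \sqrt{74}$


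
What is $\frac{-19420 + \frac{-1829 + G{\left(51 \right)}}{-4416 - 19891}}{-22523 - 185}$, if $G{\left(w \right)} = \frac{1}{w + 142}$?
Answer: $\frac{22775935356}{26632231927} \approx 0.8552$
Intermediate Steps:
$G{\left(w \right)} = \frac{1}{142 + w}$
$\frac{-19420 + \frac{-1829 + G{\left(51 \right)}}{-4416 - 19891}}{-22523 - 185} = \frac{-19420 + \frac{-1829 + \frac{1}{142 + 51}}{-4416 - 19891}}{-22523 - 185} = \frac{-19420 + \frac{-1829 + \frac{1}{193}}{-24307}}{-22708} = \left(-19420 + \left(-1829 + \frac{1}{193}\right) \left(- \frac{1}{24307}\right)\right) \left(- \frac{1}{22708}\right) = \left(-19420 - - \frac{352996}{4691251}\right) \left(- \frac{1}{22708}\right) = \left(-19420 + \frac{352996}{4691251}\right) \left(- \frac{1}{22708}\right) = \left(- \frac{91103741424}{4691251}\right) \left(- \frac{1}{22708}\right) = \frac{22775935356}{26632231927}$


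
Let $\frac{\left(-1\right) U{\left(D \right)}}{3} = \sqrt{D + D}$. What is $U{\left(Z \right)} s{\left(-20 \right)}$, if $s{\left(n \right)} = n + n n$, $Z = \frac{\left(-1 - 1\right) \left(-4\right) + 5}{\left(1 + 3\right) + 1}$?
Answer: $- 228 \sqrt{130} \approx -2599.6$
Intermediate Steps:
$Z = \frac{13}{5}$ ($Z = \frac{\left(-2\right) \left(-4\right) + 5}{4 + 1} = \frac{8 + 5}{5} = 13 \cdot \frac{1}{5} = \frac{13}{5} \approx 2.6$)
$U{\left(D \right)} = - 3 \sqrt{2} \sqrt{D}$ ($U{\left(D \right)} = - 3 \sqrt{D + D} = - 3 \sqrt{2 D} = - 3 \sqrt{2} \sqrt{D}$)
$s{\left(n \right)} = n + n^{2}$
$U{\left(Z \right)} s{\left(-20 \right)} = - 3 \sqrt{2} \sqrt{\frac{13}{5}} \left(- 20 \left(1 - 20\right)\right) = - 3 \sqrt{2} \frac{\sqrt{65}}{5} \left(\left(-20\right) \left(-19\right)\right) = - \frac{3 \sqrt{130}}{5} \cdot 380 = - 228 \sqrt{130}$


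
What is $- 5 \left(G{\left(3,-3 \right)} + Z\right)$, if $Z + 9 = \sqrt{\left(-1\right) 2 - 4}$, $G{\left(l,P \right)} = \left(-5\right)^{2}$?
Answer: $-80 - 5 i \sqrt{6} \approx -80.0 - 12.247 i$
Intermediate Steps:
$G{\left(l,P \right)} = 25$
$Z = -9 + i \sqrt{6}$ ($Z = -9 + \sqrt{\left(-1\right) 2 - 4} = -9 + \sqrt{-2 - 4} = -9 + \sqrt{-6} = -9 + i \sqrt{6} \approx -9.0 + 2.4495 i$)
$- 5 \left(G{\left(3,-3 \right)} + Z\right) = - 5 \left(25 - \left(9 - i \sqrt{6}\right)\right) = - 5 \left(16 + i \sqrt{6}\right) = -80 - 5 i \sqrt{6}$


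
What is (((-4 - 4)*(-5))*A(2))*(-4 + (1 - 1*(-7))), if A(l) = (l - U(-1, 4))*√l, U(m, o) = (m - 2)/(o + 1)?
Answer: 416*√2 ≈ 588.31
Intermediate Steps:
U(m, o) = (-2 + m)/(1 + o)
A(l) = √l*(⅗ + l) (A(l) = (l - (-2 - 1)/(1 + 4))*√l = (l - (-3)/5)*√l = (l - 1*(-⅗))*√l = (l + ⅗)*√l = (⅗ + l)*√l = √l*(⅗ + l))
(((-4 - 4)*(-5))*A(2))*(-4 + (1 - 1*(-7))) = (((-4 - 4)*(-5))*(√2*(⅗ + 2)))*(-4 + (1 - 1*(-7))) = ((-8*(-5))*(√2*(13/5)))*(-4 + (1 + 7)) = (40*(13*√2/5))*(-4 + 8) = (104*√2)*4 = 416*√2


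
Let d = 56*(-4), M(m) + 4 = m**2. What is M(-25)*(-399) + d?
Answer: -248003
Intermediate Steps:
M(m) = -4 + m**2
d = -224
M(-25)*(-399) + d = (-4 + (-25)**2)*(-399) - 224 = (-4 + 625)*(-399) - 224 = 621*(-399) - 224 = -247779 - 224 = -248003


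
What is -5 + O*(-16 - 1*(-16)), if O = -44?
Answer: -5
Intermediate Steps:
-5 + O*(-16 - 1*(-16)) = -5 - 44*(-16 - 1*(-16)) = -5 - 44*(-16 + 16) = -5 - 44*0 = -5 + 0 = -5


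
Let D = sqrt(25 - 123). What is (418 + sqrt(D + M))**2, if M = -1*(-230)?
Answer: (418 + sqrt(230 + 7*I*sqrt(2)))**2 ≈ 1.8764e+5 + 282.7*I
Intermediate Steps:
M = 230
D = 7*I*sqrt(2) (D = sqrt(-98) = 7*I*sqrt(2) ≈ 9.8995*I)
(418 + sqrt(D + M))**2 = (418 + sqrt(7*I*sqrt(2) + 230))**2 = (418 + sqrt(230 + 7*I*sqrt(2)))**2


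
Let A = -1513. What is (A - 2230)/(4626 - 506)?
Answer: -3743/4120 ≈ -0.90849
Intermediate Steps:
(A - 2230)/(4626 - 506) = (-1513 - 2230)/(4626 - 506) = -3743/4120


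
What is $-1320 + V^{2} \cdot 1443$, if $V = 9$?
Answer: $115563$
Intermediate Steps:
$-1320 + V^{2} \cdot 1443 = -1320 + 9^{2} \cdot 1443 = -1320 + 81 \cdot 1443 = -1320 + 116883 = 115563$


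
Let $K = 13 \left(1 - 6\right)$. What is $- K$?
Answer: $65$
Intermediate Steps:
$K = -65$ ($K = 13 \left(-5\right) = -65$)
$- K = \left(-1\right) \left(-65\right) = 65$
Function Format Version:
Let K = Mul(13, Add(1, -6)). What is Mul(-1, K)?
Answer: 65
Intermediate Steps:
K = -65 (K = Mul(13, -5) = -65)
Mul(-1, K) = Mul(-1, -65) = 65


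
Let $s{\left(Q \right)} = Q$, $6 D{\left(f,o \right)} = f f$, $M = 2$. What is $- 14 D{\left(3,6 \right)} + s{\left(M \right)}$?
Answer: $-19$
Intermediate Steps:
$D{\left(f,o \right)} = \frac{f^{2}}{6}$ ($D{\left(f,o \right)} = \frac{f f}{6} = \frac{f^{2}}{6}$)
$- 14 D{\left(3,6 \right)} + s{\left(M \right)} = - 14 \frac{3^{2}}{6} + 2 = - 14 \cdot \frac{1}{6} \cdot 9 + 2 = \left(-14\right) \frac{3}{2} + 2 = -21 + 2 = -19$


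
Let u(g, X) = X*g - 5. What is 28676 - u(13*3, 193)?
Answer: 21154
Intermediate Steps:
u(g, X) = -5 + X*g
28676 - u(13*3, 193) = 28676 - (-5 + 193*(13*3)) = 28676 - (-5 + 193*39) = 28676 - (-5 + 7527) = 28676 - 1*7522 = 28676 - 7522 = 21154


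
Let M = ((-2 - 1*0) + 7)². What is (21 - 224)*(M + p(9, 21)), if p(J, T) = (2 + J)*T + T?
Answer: -56231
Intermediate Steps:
p(J, T) = T + T*(2 + J) (p(J, T) = T*(2 + J) + T = T + T*(2 + J))
M = 25 (M = ((-2 + 0) + 7)² = (-2 + 7)² = 5² = 25)
(21 - 224)*(M + p(9, 21)) = (21 - 224)*(25 + 21*(3 + 9)) = -203*(25 + 21*12) = -203*(25 + 252) = -203*277 = -56231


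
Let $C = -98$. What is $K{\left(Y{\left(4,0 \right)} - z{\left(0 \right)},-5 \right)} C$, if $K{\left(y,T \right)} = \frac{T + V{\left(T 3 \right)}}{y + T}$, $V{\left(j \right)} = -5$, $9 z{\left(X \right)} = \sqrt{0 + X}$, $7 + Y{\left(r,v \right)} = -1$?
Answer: $- \frac{980}{13} \approx -75.385$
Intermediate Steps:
$Y{\left(r,v \right)} = -8$ ($Y{\left(r,v \right)} = -7 - 1 = -8$)
$z{\left(X \right)} = \frac{\sqrt{X}}{9}$ ($z{\left(X \right)} = \frac{\sqrt{0 + X}}{9} = \frac{\sqrt{X}}{9}$)
$K{\left(y,T \right)} = \frac{-5 + T}{T + y}$ ($K{\left(y,T \right)} = \frac{T - 5}{y + T} = \frac{-5 + T}{T + y}$)
$K{\left(Y{\left(4,0 \right)} - z{\left(0 \right)},-5 \right)} C = \frac{-5 - 5}{-5 - \left(8 + \frac{\sqrt{0}}{9}\right)} \left(-98\right) = \frac{1}{-5 - \left(8 + \frac{1}{9} \cdot 0\right)} \left(-10\right) \left(-98\right) = \frac{1}{-5 - 8} \left(-10\right) \left(-98\right) = \frac{1}{-13} \left(-10\right) \left(-98\right) = \left(- \frac{1}{13}\right) \left(-10\right) \left(-98\right) = \frac{10}{13} \left(-98\right) = - \frac{980}{13}$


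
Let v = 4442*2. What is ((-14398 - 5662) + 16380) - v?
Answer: -12564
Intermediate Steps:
v = 8884
((-14398 - 5662) + 16380) - v = ((-14398 - 5662) + 16380) - 1*8884 = (-20060 + 16380) - 8884 = -3680 - 8884 = -12564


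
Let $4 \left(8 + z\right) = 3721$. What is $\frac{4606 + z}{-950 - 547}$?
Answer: $- \frac{7371}{1996} \approx -3.6929$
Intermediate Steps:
$z = \frac{3689}{4}$ ($z = -8 + \frac{1}{4} \cdot 3721 = -8 + \frac{3721}{4} = \frac{3689}{4} \approx 922.25$)
$\frac{4606 + z}{-950 - 547} = \frac{4606 + \frac{3689}{4}}{-950 - 547} = \frac{22113}{4 \left(-1497\right)} = \frac{22113}{4} \left(- \frac{1}{1497}\right) = - \frac{7371}{1996}$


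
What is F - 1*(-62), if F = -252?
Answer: -190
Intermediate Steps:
F - 1*(-62) = -252 - 1*(-62) = -252 + 62 = -190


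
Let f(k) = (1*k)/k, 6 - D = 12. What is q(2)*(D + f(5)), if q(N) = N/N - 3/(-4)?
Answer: -35/4 ≈ -8.7500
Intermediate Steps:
D = -6 (D = 6 - 1*12 = 6 - 12 = -6)
q(N) = 7/4 (q(N) = 1 - 3*(-¼) = 1 + ¾ = 7/4)
f(k) = 1 (f(k) = k/k = 1)
q(2)*(D + f(5)) = 7*(-6 + 1)/4 = (7/4)*(-5) = -35/4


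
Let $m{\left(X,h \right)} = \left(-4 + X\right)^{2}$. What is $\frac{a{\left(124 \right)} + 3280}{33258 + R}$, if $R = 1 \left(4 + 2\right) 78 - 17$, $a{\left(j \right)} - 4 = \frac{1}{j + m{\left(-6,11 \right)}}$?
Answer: $\frac{735617}{7550816} \approx 0.097422$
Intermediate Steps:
$a{\left(j \right)} = 4 + \frac{1}{100 + j}$ ($a{\left(j \right)} = 4 + \frac{1}{j + \left(-4 - 6\right)^{2}} = 4 + \frac{1}{j + \left(-10\right)^{2}} = 4 + \frac{1}{j + 100} = 4 + \frac{1}{100 + j}$)
$R = 451$ ($R = 1 \cdot 6 \cdot 78 - 17 = 6 \cdot 78 - 17 = 468 - 17 = 451$)
$\frac{a{\left(124 \right)} + 3280}{33258 + R} = \frac{\frac{401 + 4 \cdot 124}{100 + 124} + 3280}{33258 + 451} = \frac{\frac{401 + 496}{224} + 3280}{33709} = \left(\frac{1}{224} \cdot 897 + 3280\right) \frac{1}{33709} = \left(\frac{897}{224} + 3280\right) \frac{1}{33709} = \frac{735617}{224} \cdot \frac{1}{33709} = \frac{735617}{7550816}$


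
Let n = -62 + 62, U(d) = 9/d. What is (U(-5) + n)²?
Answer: 81/25 ≈ 3.2400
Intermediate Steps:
n = 0
(U(-5) + n)² = (9/(-5) + 0)² = (9*(-⅕) + 0)² = (-9/5 + 0)² = (-9/5)² = 81/25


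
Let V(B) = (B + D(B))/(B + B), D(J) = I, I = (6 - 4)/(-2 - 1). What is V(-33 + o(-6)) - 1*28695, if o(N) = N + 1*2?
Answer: -6370177/222 ≈ -28695.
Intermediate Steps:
I = -2/3 (I = 2/(-3) = 2*(-1/3) = -2/3 ≈ -0.66667)
D(J) = -2/3
o(N) = 2 + N (o(N) = N + 2 = 2 + N)
V(B) = (-2/3 + B)/(2*B) (V(B) = (B - 2/3)/(B + B) = (-2/3 + B)/((2*B)) = (-2/3 + B)*(1/(2*B)) = (-2/3 + B)/(2*B))
V(-33 + o(-6)) - 1*28695 = (-2 + 3*(-33 + (2 - 6)))/(6*(-33 + (2 - 6))) - 1*28695 = (-2 + 3*(-33 - 4))/(6*(-33 - 4)) - 28695 = (1/6)*(-2 + 3*(-37))/(-37) - 28695 = (1/6)*(-1/37)*(-2 - 111) - 28695 = (1/6)*(-1/37)*(-113) - 28695 = 113/222 - 28695 = -6370177/222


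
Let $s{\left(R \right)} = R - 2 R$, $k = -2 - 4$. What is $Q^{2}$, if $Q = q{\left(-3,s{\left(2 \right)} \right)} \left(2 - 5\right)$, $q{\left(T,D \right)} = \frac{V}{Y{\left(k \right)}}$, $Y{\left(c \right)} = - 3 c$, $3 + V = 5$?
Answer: $\frac{1}{9} \approx 0.11111$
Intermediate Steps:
$V = 2$ ($V = -3 + 5 = 2$)
$k = -6$ ($k = -2 - 4 = -6$)
$s{\left(R \right)} = - R$
$q{\left(T,D \right)} = \frac{1}{9}$ ($q{\left(T,D \right)} = \frac{2}{\left(-3\right) \left(-6\right)} = \frac{2}{18} = 2 \cdot \frac{1}{18} = \frac{1}{9}$)
$Q = - \frac{1}{3}$ ($Q = \frac{2 - 5}{9} = \frac{1}{9} \left(-3\right) = - \frac{1}{3} \approx -0.33333$)
$Q^{2} = \left(- \frac{1}{3}\right)^{2} = \frac{1}{9}$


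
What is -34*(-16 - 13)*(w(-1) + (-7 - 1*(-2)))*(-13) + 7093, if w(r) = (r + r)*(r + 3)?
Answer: 122455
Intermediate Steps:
w(r) = 2*r*(3 + r) (w(r) = (2*r)*(3 + r) = 2*r*(3 + r))
-34*(-16 - 13)*(w(-1) + (-7 - 1*(-2)))*(-13) + 7093 = -34*(-16 - 13)*(2*(-1)*(3 - 1) + (-7 - 1*(-2)))*(-13) + 7093 = -(-986)*(2*(-1)*2 + (-7 + 2))*(-13) + 7093 = -(-986)*(-4 - 5)*(-13) + 7093 = -(-986)*(-9)*(-13) + 7093 = -34*261*(-13) + 7093 = -8874*(-13) + 7093 = 115362 + 7093 = 122455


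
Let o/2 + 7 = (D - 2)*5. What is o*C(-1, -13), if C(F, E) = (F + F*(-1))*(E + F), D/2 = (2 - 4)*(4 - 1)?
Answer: 0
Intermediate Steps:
D = -12 (D = 2*((2 - 4)*(4 - 1)) = 2*(-2*3) = 2*(-6) = -12)
C(F, E) = 0 (C(F, E) = (F - F)*(E + F) = 0*(E + F) = 0)
o = -154 (o = -14 + 2*((-12 - 2)*5) = -14 + 2*(-14*5) = -14 + 2*(-70) = -14 - 140 = -154)
o*C(-1, -13) = -154*0 = 0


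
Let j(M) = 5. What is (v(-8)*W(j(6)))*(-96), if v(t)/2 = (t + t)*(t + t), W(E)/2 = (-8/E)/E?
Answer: 786432/25 ≈ 31457.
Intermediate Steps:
W(E) = -16/E² (W(E) = 2*((-8/E)/E) = 2*(-8/E²) = -16/E²)
v(t) = 8*t² (v(t) = 2*((t + t)*(t + t)) = 2*((2*t)*(2*t)) = 2*(4*t²) = 8*t²)
(v(-8)*W(j(6)))*(-96) = ((8*(-8)²)*(-16/5²))*(-96) = ((8*64)*(-16*1/25))*(-96) = (512*(-16/25))*(-96) = -8192/25*(-96) = 786432/25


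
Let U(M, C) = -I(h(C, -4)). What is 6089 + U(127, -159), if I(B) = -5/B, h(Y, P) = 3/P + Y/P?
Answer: 237476/39 ≈ 6089.1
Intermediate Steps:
U(M, C) = 5/(-¾ - C/4) (U(M, C) = -(-5)/((3 + C)/(-4)) = -(-5)/((-(3 + C)/4)) = -(-5)/(-¾ - C/4) = 5/(-¾ - C/4))
6089 + U(127, -159) = 6089 + 20/(-3 - 1*(-159)) = 6089 + 20/(-3 + 159) = 6089 + 20/156 = 6089 + 20*(1/156) = 6089 + 5/39 = 237476/39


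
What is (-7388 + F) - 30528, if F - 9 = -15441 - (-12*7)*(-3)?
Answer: -53600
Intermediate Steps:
F = -15684 (F = 9 + (-15441 - (-12*7)*(-3)) = 9 + (-15441 - (-84)*(-3)) = 9 + (-15441 - 1*252) = 9 + (-15441 - 252) = 9 - 15693 = -15684)
(-7388 + F) - 30528 = (-7388 - 15684) - 30528 = -23072 - 30528 = -53600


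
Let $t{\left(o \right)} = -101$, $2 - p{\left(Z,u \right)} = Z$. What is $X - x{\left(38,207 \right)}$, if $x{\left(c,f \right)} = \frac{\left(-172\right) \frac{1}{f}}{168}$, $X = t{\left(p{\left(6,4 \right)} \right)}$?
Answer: $- \frac{878051}{8694} \approx -100.99$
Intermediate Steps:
$p{\left(Z,u \right)} = 2 - Z$
$X = -101$
$x{\left(c,f \right)} = - \frac{43}{42 f}$ ($x{\left(c,f \right)} = - \frac{172}{f} \frac{1}{168} = - \frac{43}{42 f}$)
$X - x{\left(38,207 \right)} = -101 - - \frac{43}{42 \cdot 207} = -101 - \left(- \frac{43}{42}\right) \frac{1}{207} = -101 - - \frac{43}{8694} = -101 + \frac{43}{8694} = - \frac{878051}{8694}$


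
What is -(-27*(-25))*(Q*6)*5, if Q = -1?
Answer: 20250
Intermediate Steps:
-(-27*(-25))*(Q*6)*5 = -(-27*(-25))*-1*6*5 = -675*(-6*5) = -675*(-30) = -1*(-20250) = 20250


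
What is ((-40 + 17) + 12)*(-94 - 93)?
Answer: 2057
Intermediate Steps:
((-40 + 17) + 12)*(-94 - 93) = (-23 + 12)*(-187) = -11*(-187) = 2057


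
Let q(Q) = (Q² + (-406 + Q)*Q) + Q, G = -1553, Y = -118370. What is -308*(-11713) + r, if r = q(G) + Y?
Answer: 8941817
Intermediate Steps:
q(Q) = Q + Q² + Q*(-406 + Q) (q(Q) = (Q² + Q*(-406 + Q)) + Q = Q + Q² + Q*(-406 + Q))
r = 5334213 (r = -1553*(-405 + 2*(-1553)) - 118370 = -1553*(-405 - 3106) - 118370 = -1553*(-3511) - 118370 = 5452583 - 118370 = 5334213)
-308*(-11713) + r = -308*(-11713) + 5334213 = 3607604 + 5334213 = 8941817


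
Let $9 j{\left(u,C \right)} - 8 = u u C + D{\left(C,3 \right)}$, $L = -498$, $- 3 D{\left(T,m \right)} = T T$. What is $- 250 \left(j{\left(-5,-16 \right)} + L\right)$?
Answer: $\frac{3719500}{27} \approx 1.3776 \cdot 10^{5}$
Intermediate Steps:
$D{\left(T,m \right)} = - \frac{T^{2}}{3}$ ($D{\left(T,m \right)} = - \frac{T T}{3} = - \frac{T^{2}}{3}$)
$j{\left(u,C \right)} = \frac{8}{9} - \frac{C^{2}}{27} + \frac{C u^{2}}{9}$ ($j{\left(u,C \right)} = \frac{8}{9} + \frac{u u C - \frac{C^{2}}{3}}{9} = \frac{8}{9} + \frac{u^{2} C - \frac{C^{2}}{3}}{9} = \frac{8}{9} + \frac{C u^{2} - \frac{C^{2}}{3}}{9} = \frac{8}{9} + \frac{- \frac{C^{2}}{3} + C u^{2}}{9} = \frac{8}{9} - \left(\frac{C^{2}}{27} - \frac{C u^{2}}{9}\right) = \frac{8}{9} - \frac{C^{2}}{27} + \frac{C u^{2}}{9}$)
$- 250 \left(j{\left(-5,-16 \right)} + L\right) = - 250 \left(\left(\frac{8}{9} - \frac{\left(-16\right)^{2}}{27} + \frac{1}{9} \left(-16\right) \left(-5\right)^{2}\right) - 498\right) = - 250 \left(\left(\frac{8}{9} - \frac{256}{27} + \frac{1}{9} \left(-16\right) 25\right) - 498\right) = - 250 \left(\left(\frac{8}{9} - \frac{256}{27} - \frac{400}{9}\right) - 498\right) = - 250 \left(- \frac{1432}{27} - 498\right) = \left(-250\right) \left(- \frac{14878}{27}\right) = \frac{3719500}{27}$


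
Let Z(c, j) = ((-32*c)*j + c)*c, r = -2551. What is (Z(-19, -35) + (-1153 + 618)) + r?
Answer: 401595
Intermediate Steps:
Z(c, j) = c*(c - 32*c*j) (Z(c, j) = (-32*c*j + c)*c = (c - 32*c*j)*c = c*(c - 32*c*j))
(Z(-19, -35) + (-1153 + 618)) + r = ((-19)**2*(1 - 32*(-35)) + (-1153 + 618)) - 2551 = (361*(1 + 1120) - 535) - 2551 = (361*1121 - 535) - 2551 = (404681 - 535) - 2551 = 404146 - 2551 = 401595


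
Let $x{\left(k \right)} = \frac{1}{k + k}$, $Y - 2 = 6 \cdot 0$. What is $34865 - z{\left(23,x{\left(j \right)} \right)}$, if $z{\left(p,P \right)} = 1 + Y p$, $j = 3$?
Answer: $34818$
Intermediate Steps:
$Y = 2$ ($Y = 2 + 6 \cdot 0 = 2 + 0 = 2$)
$x{\left(k \right)} = \frac{1}{2 k}$
$z{\left(p,P \right)} = 1 + 2 p$
$34865 - z{\left(23,x{\left(j \right)} \right)} = 34865 - \left(1 + 2 \cdot 23\right) = 34865 - \left(1 + 46\right) = 34865 - 47 = 34818$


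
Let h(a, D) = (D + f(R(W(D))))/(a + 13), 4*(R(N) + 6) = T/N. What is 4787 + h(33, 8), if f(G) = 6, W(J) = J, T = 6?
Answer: 110108/23 ≈ 4787.3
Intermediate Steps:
R(N) = -6 + 3/(2*N) (R(N) = -6 + (6/N)/4 = -6 + 3/(2*N))
h(a, D) = (6 + D)/(13 + a) (h(a, D) = (D + 6)/(a + 13) = (6 + D)/(13 + a))
4787 + h(33, 8) = 4787 + (6 + 8)/(13 + 33) = 4787 + 14/46 = 4787 + (1/46)*14 = 4787 + 7/23 = 110108/23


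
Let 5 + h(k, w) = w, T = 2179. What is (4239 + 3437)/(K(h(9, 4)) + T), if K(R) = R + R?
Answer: 7676/2177 ≈ 3.5260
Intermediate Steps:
h(k, w) = -5 + w
K(R) = 2*R
(4239 + 3437)/(K(h(9, 4)) + T) = (4239 + 3437)/(2*(-5 + 4) + 2179) = 7676/(2*(-1) + 2179) = 7676/(-2 + 2179) = 7676/2177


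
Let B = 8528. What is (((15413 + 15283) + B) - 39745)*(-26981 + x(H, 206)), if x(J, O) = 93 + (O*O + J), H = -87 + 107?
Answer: -8110928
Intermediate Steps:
H = 20
x(J, O) = 93 + J + O**2 (x(J, O) = 93 + (O**2 + J) = 93 + (J + O**2) = 93 + J + O**2)
(((15413 + 15283) + B) - 39745)*(-26981 + x(H, 206)) = (((15413 + 15283) + 8528) - 39745)*(-26981 + (93 + 20 + 206**2)) = ((30696 + 8528) - 39745)*(-26981 + (93 + 20 + 42436)) = (39224 - 39745)*(-26981 + 42549) = -521*15568 = -8110928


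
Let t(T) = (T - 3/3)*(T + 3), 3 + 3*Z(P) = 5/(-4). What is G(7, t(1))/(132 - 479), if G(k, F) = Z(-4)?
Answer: 17/4164 ≈ 0.0040826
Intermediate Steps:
Z(P) = -17/12 (Z(P) = -1 + (5/(-4))/3 = -1 + (5*(-¼))/3 = -1 + (⅓)*(-5/4) = -1 - 5/12 = -17/12)
t(T) = (-1 + T)*(3 + T) (t(T) = (T - 3*⅓)*(3 + T) = (T - 1)*(3 + T) = (-1 + T)*(3 + T))
G(k, F) = -17/12
G(7, t(1))/(132 - 479) = -17/(12*(132 - 479)) = -17/12/(-347) = -17/12*(-1/347) = 17/4164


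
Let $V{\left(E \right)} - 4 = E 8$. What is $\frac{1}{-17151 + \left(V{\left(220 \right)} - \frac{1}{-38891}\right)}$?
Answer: $- \frac{38891}{598415816} \approx -6.499 \cdot 10^{-5}$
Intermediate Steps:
$V{\left(E \right)} = 4 + 8 E$ ($V{\left(E \right)} = 4 + E 8 = 4 + 8 E$)
$\frac{1}{-17151 + \left(V{\left(220 \right)} - \frac{1}{-38891}\right)} = \frac{1}{-17151 + \left(\left(4 + 8 \cdot 220\right) - \frac{1}{-38891}\right)} = \frac{1}{-17151 + \left(\left(4 + 1760\right) - - \frac{1}{38891}\right)} = \frac{1}{-17151 + \left(1764 + \frac{1}{38891}\right)} = \frac{1}{-17151 + \frac{68603725}{38891}} = \frac{1}{- \frac{598415816}{38891}} = - \frac{38891}{598415816}$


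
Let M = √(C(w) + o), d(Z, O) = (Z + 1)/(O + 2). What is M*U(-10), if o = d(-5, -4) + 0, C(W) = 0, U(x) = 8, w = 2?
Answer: 8*√2 ≈ 11.314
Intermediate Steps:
d(Z, O) = (1 + Z)/(2 + O)
o = 2 (o = (1 - 5)/(2 - 4) + 0 = -4/(-2) + 0 = -½*(-4) + 0 = 2 + 0 = 2)
M = √2 (M = √(0 + 2) = √2 ≈ 1.4142)
M*U(-10) = √2*8 = 8*√2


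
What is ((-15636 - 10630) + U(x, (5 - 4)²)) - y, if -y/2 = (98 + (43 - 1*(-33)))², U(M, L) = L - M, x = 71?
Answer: 34216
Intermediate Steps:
y = -60552 (y = -2*(98 + (43 - 1*(-33)))² = -2*(98 + (43 + 33))² = -2*(98 + 76)² = -2*174² = -2*30276 = -60552)
((-15636 - 10630) + U(x, (5 - 4)²)) - y = ((-15636 - 10630) + ((5 - 4)² - 1*71)) - 1*(-60552) = (-26266 + (1² - 71)) + 60552 = (-26266 + (1 - 71)) + 60552 = (-26266 - 70) + 60552 = -26336 + 60552 = 34216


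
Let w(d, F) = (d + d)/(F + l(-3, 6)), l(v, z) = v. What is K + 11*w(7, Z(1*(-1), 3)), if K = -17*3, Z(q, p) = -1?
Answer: -179/2 ≈ -89.500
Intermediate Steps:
w(d, F) = 2*d/(-3 + F) (w(d, F) = (d + d)/(F - 3) = (2*d)/(-3 + F) = 2*d/(-3 + F))
K = -51
K + 11*w(7, Z(1*(-1), 3)) = -51 + 11*(2*7/(-3 - 1)) = -51 + 11*(2*7/(-4)) = -51 + 11*(2*7*(-¼)) = -51 + 11*(-7/2) = -51 - 77/2 = -179/2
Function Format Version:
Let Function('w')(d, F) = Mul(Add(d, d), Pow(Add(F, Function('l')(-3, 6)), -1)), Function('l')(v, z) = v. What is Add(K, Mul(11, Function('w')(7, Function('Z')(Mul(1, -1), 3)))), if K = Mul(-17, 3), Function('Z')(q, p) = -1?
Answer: Rational(-179, 2) ≈ -89.500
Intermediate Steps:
Function('w')(d, F) = Mul(2, d, Pow(Add(-3, F), -1)) (Function('w')(d, F) = Mul(Add(d, d), Pow(Add(F, -3), -1)) = Mul(Mul(2, d), Pow(Add(-3, F), -1)) = Mul(2, d, Pow(Add(-3, F), -1)))
K = -51
Add(K, Mul(11, Function('w')(7, Function('Z')(Mul(1, -1), 3)))) = Add(-51, Mul(11, Mul(2, 7, Pow(Add(-3, -1), -1)))) = Add(-51, Mul(11, Mul(2, 7, Pow(-4, -1)))) = Add(-51, Mul(11, Mul(2, 7, Rational(-1, 4)))) = Add(-51, Mul(11, Rational(-7, 2))) = Add(-51, Rational(-77, 2)) = Rational(-179, 2)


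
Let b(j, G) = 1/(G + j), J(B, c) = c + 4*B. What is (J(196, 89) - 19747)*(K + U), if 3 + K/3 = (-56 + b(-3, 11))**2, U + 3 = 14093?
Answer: -14161266007/32 ≈ -4.4254e+8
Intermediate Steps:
U = 14090 (U = -3 + 14093 = 14090)
K = 598851/64 (K = -9 + 3*(-56 + 1/(11 - 3))**2 = -9 + 3*(-56 + 1/8)**2 = -9 + 3*(-447/8)**2 = -9 + 3*(199809/64) = -9 + 599427/64 = 598851/64 ≈ 9357.0)
(J(196, 89) - 19747)*(K + U) = ((89 + 4*196) - 19747)*(598851/64 + 14090) = ((89 + 784) - 19747)*(1500611/64) = (873 - 19747)*(1500611/64) = -18874*1500611/64 = -14161266007/32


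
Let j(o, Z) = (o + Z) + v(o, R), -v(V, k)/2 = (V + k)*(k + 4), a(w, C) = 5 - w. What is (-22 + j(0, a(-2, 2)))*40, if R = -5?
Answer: -1000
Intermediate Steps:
v(V, k) = -2*(4 + k)*(V + k) (v(V, k) = -2*(V + k)*(k + 4) = -2*(V + k)*(4 + k) = -2*(4 + k)*(V + k))
j(o, Z) = -10 + Z + 3*o (j(o, Z) = (o + Z) + (-8*o - 8*(-5) - 2*(-5)**2 - 2*o*(-5)) = (Z + o) + (-8*o + 40 - 2*25 + 10*o) = (Z + o) + (-8*o + 40 - 50 + 10*o) = (Z + o) + (-10 + 2*o) = -10 + Z + 3*o)
(-22 + j(0, a(-2, 2)))*40 = (-22 + (-10 + (5 - 1*(-2)) + 3*0))*40 = (-22 + (-10 + (5 + 2) + 0))*40 = (-22 + (-10 + 7 + 0))*40 = (-22 - 3)*40 = -25*40 = -1000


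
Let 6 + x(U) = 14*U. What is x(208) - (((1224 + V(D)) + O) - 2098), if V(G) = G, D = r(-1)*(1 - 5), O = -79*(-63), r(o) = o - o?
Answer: -1197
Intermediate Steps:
r(o) = 0
O = 4977
D = 0 (D = 0*(1 - 5) = 0*(-4) = 0)
x(U) = -6 + 14*U
x(208) - (((1224 + V(D)) + O) - 2098) = (-6 + 14*208) - (((1224 + 0) + 4977) - 2098) = (-6 + 2912) - ((1224 + 4977) - 2098) = 2906 - (6201 - 2098) = 2906 - 1*4103 = 2906 - 4103 = -1197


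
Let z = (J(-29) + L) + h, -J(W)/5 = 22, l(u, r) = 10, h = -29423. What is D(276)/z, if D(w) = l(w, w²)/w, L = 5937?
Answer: -5/3256248 ≈ -1.5355e-6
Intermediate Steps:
J(W) = -110 (J(W) = -5*22 = -110)
z = -23596 (z = (-110 + 5937) - 29423 = 5827 - 29423 = -23596)
D(w) = 10/w
D(276)/z = (10/276)/(-23596) = (10*(1/276))*(-1/23596) = (5/138)*(-1/23596) = -5/3256248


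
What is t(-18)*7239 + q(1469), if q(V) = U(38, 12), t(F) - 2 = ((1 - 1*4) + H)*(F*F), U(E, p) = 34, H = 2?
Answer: -2330924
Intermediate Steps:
t(F) = 2 - F**2 (t(F) = 2 + ((1 - 1*4) + 2)*(F*F) = 2 + ((1 - 4) + 2)*F**2 = 2 + (-3 + 2)*F**2 = 2 - F**2)
q(V) = 34
t(-18)*7239 + q(1469) = (2 - 1*(-18)**2)*7239 + 34 = (2 - 1*324)*7239 + 34 = (2 - 324)*7239 + 34 = -322*7239 + 34 = -2330958 + 34 = -2330924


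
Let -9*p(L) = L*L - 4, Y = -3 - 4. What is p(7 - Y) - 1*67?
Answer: -265/3 ≈ -88.333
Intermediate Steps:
Y = -7
p(L) = 4/9 - L²/9 (p(L) = -(L*L - 4)/9 = -(L² - 4)/9 = -(-4 + L²)/9 = 4/9 - L²/9)
p(7 - Y) - 1*67 = (4/9 - (7 - 1*(-7))²/9) - 1*67 = (4/9 - (7 + 7)²/9) - 67 = (4/9 - ⅑*14²) - 67 = (4/9 - ⅑*196) - 67 = (4/9 - 196/9) - 67 = -64/3 - 67 = -265/3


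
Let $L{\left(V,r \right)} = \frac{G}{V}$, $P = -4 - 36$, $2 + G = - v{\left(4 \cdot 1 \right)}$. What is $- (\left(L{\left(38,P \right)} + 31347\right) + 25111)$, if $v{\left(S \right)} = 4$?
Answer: $- \frac{1072699}{19} \approx -56458.0$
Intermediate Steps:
$G = -6$ ($G = -2 - 4 = -6$)
$P = -40$
$L{\left(V,r \right)} = - \frac{6}{V}$
$- (\left(L{\left(38,P \right)} + 31347\right) + 25111) = - (\left(- \frac{6}{38} + 31347\right) + 25111) = - (\left(\left(-6\right) \frac{1}{38} + 31347\right) + 25111) = - (\left(- \frac{3}{19} + 31347\right) + 25111) = - (\frac{595590}{19} + 25111) = \left(-1\right) \frac{1072699}{19} = - \frac{1072699}{19}$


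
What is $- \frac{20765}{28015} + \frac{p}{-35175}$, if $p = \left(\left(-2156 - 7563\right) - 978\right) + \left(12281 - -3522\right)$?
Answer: $- \frac{58230231}{65695175} \approx -0.88637$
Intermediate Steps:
$p = 5106$ ($p = \left(-9719 - 978\right) + \left(12281 + 3522\right) = -10697 + 15803 = 5106$)
$- \frac{20765}{28015} + \frac{p}{-35175} = - \frac{20765}{28015} + \frac{5106}{-35175} = \left(-20765\right) \frac{1}{28015} + 5106 \left(- \frac{1}{35175}\right) = - \frac{4153}{5603} - \frac{1702}{11725} = - \frac{58230231}{65695175}$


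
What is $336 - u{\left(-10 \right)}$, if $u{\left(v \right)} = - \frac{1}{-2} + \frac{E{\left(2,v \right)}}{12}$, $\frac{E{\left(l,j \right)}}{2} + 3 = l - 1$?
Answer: $\frac{2015}{6} \approx 335.83$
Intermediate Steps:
$E{\left(l,j \right)} = -8 + 2 l$ ($E{\left(l,j \right)} = -6 + 2 \left(l - 1\right) = -6 + 2 \left(-1 + l\right) = -6 + \left(-2 + 2 l\right) = -8 + 2 l$)
$u{\left(v \right)} = \frac{1}{6}$ ($u{\left(v \right)} = - \frac{1}{-2} + \frac{-8 + 2 \cdot 2}{12} = \left(-1\right) \left(- \frac{1}{2}\right) + \left(-8 + 4\right) \frac{1}{12} = \frac{1}{2} - \frac{1}{3} = \frac{1}{6}$)
$336 - u{\left(-10 \right)} = 336 - \frac{1}{6} = \frac{2015}{6}$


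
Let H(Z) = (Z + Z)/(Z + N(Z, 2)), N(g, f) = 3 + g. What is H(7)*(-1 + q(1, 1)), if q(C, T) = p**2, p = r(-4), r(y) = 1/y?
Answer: -105/136 ≈ -0.77206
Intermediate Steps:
p = -1/4 (p = 1/(-4) = -1/4 ≈ -0.25000)
q(C, T) = 1/16 (q(C, T) = (-1/4)**2 = 1/16)
H(Z) = 2*Z/(3 + 2*Z) (H(Z) = (Z + Z)/(Z + (3 + Z)) = (2*Z)/(3 + 2*Z) = 2*Z/(3 + 2*Z))
H(7)*(-1 + q(1, 1)) = (2*7/(3 + 2*7))*(-1 + 1/16) = (2*7/(3 + 14))*(-15/16) = (2*7/17)*(-15/16) = (2*7*(1/17))*(-15/16) = (14/17)*(-15/16) = -105/136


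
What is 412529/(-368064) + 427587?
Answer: 157378969039/368064 ≈ 4.2759e+5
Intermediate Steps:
412529/(-368064) + 427587 = 412529*(-1/368064) + 427587 = -412529/368064 + 427587 = 157378969039/368064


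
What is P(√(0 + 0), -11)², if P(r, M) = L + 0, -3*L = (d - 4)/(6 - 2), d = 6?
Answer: 1/36 ≈ 0.027778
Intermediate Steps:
L = -⅙ (L = -(6 - 4)/(3*(6 - 2)) = -2/(3*4) = -⅓*½ = -⅙ ≈ -0.16667)
P(r, M) = -⅙ (P(r, M) = -⅙ + 0 = -⅙)
P(√(0 + 0), -11)² = (-⅙)² = 1/36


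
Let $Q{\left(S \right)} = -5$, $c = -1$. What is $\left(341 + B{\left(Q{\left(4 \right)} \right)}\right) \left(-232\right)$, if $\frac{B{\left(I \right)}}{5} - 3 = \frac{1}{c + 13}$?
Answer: $- \frac{248066}{3} \approx -82689.0$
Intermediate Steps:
$B{\left(I \right)} = \frac{185}{12}$ ($B{\left(I \right)} = 15 + \frac{5}{-1 + 13} = 15 + \frac{5}{12} = \frac{185}{12}$)
$\left(341 + B{\left(Q{\left(4 \right)} \right)}\right) \left(-232\right) = \left(341 + \frac{185}{12}\right) \left(-232\right) = \frac{4277}{12} \left(-232\right) = - \frac{248066}{3}$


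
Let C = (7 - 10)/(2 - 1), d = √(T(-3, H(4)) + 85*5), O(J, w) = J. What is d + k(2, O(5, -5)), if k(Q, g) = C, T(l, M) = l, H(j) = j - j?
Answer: -3 + √422 ≈ 17.543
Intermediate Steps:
H(j) = 0
d = √422 (d = √(-3 + 85*5) = √(-3 + 425) = √422 ≈ 20.543)
C = -3 (C = -3/1 = -3*1 = -3)
k(Q, g) = -3
d + k(2, O(5, -5)) = √422 - 3 = -3 + √422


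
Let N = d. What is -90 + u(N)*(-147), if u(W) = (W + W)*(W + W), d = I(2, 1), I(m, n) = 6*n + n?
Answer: -28902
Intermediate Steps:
I(m, n) = 7*n
d = 7 (d = 7*1 = 7)
N = 7
u(W) = 4*W² (u(W) = (2*W)*(2*W) = 4*W²)
-90 + u(N)*(-147) = -90 + (4*7²)*(-147) = -90 + (4*49)*(-147) = -90 + 196*(-147) = -90 - 28812 = -28902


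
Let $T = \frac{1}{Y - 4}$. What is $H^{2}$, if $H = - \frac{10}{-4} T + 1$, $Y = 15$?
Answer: $\frac{729}{484} \approx 1.5062$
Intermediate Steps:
$T = \frac{1}{11}$ ($T = \frac{1}{15 - 4} = \frac{1}{11} \approx 0.090909$)
$H = \frac{27}{22}$ ($H = - \frac{10}{-4} \cdot \frac{1}{11} + 1 = \left(-10\right) \left(- \frac{1}{4}\right) \frac{1}{11} + 1 = \frac{5}{2} \cdot \frac{1}{11} + 1 = \frac{5}{22} + 1 = \frac{27}{22} \approx 1.2273$)
$H^{2} = \left(\frac{27}{22}\right)^{2} = \frac{729}{484}$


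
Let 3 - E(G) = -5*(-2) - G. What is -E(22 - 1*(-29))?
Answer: -44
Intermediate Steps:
E(G) = -7 + G (E(G) = 3 - (-5*(-2) - G) = 3 - (10 - G) = 3 + (-10 + G) = -7 + G)
-E(22 - 1*(-29)) = -(-7 + (22 - 1*(-29))) = -(-7 + (22 + 29)) = -(-7 + 51) = -1*44 = -44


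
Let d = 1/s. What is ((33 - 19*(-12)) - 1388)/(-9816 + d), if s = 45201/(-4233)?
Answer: 16980509/147899083 ≈ 0.11481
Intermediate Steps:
s = -15067/1411 (s = 45201*(-1/4233) = -15067/1411 ≈ -10.678)
d = -1411/15067 (d = 1/(-15067/1411) = -1411/15067 ≈ -0.093648)
((33 - 19*(-12)) - 1388)/(-9816 + d) = ((33 - 19*(-12)) - 1388)/(-9816 - 1411/15067) = ((33 + 228) - 1388)/(-147899083/15067) = (261 - 1388)*(-15067/147899083) = -1127*(-15067/147899083) = 16980509/147899083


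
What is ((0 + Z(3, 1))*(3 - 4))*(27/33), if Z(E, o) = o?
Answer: -9/11 ≈ -0.81818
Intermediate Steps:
((0 + Z(3, 1))*(3 - 4))*(27/33) = ((0 + 1)*(3 - 4))*(27/33) = (1*(-1))*(27*(1/33)) = -1*9/11 = -9/11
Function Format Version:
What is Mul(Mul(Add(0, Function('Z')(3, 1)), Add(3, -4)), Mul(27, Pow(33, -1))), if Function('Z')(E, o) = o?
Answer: Rational(-9, 11) ≈ -0.81818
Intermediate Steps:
Mul(Mul(Add(0, Function('Z')(3, 1)), Add(3, -4)), Mul(27, Pow(33, -1))) = Mul(Mul(Add(0, 1), Add(3, -4)), Mul(27, Pow(33, -1))) = Mul(Mul(1, -1), Mul(27, Rational(1, 33))) = Mul(-1, Rational(9, 11)) = Rational(-9, 11)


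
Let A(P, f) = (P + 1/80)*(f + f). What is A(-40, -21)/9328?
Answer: 67179/373120 ≈ 0.18005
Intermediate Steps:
A(P, f) = 2*f*(1/80 + P) (A(P, f) = (P + 1/80)*(2*f) = (1/80 + P)*(2*f) = 2*f*(1/80 + P))
A(-40, -21)/9328 = ((1/40)*(-21)*(1 + 80*(-40)))/9328 = ((1/40)*(-21)*(1 - 3200))*(1/9328) = ((1/40)*(-21)*(-3199))*(1/9328) = (67179/40)*(1/9328) = 67179/373120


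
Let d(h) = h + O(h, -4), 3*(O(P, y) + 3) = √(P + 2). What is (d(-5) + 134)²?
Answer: (378 + I*√3)²/9 ≈ 15876.0 + 145.49*I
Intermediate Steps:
O(P, y) = -3 + √(2 + P)/3 (O(P, y) = -3 + √(P + 2)/3 = -3 + √(2 + P)/3)
d(h) = -3 + h + √(2 + h)/3 (d(h) = h + (-3 + √(2 + h)/3) = -3 + h + √(2 + h)/3)
(d(-5) + 134)² = ((-3 - 5 + √(2 - 5)/3) + 134)² = ((-3 - 5 + √(-3)/3) + 134)² = ((-3 - 5 + (I*√3)/3) + 134)² = ((-3 - 5 + I*√3/3) + 134)² = ((-8 + I*√3/3) + 134)² = (126 + I*√3/3)²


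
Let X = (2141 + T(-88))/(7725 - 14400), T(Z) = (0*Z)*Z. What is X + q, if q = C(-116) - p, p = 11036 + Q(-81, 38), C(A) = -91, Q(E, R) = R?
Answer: -74528516/6675 ≈ -11165.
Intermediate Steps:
T(Z) = 0 (T(Z) = 0*Z = 0)
p = 11074 (p = 11036 + 38 = 11074)
X = -2141/6675 (X = (2141 + 0)/(7725 - 14400) = 2141/(-6675) = 2141*(-1/6675) = -2141/6675 ≈ -0.32075)
q = -11165 (q = -91 - 1*11074 = -91 - 11074 = -11165)
X + q = -2141/6675 - 11165 = -74528516/6675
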